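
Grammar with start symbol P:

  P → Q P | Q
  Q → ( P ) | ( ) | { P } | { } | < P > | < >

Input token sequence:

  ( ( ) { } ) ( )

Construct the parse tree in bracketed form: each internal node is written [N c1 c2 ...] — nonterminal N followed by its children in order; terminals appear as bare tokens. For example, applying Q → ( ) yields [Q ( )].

[P [Q ( [P [Q ( )] [P [Q { }]]] )] [P [Q ( )]]]

P
Q P
( P ) P
( Q P ) P
( ( ) P ) P
( ( ) Q ) P
( ( ) { } ) P
( ( ) { } ) Q
( ( ) { } ) ( )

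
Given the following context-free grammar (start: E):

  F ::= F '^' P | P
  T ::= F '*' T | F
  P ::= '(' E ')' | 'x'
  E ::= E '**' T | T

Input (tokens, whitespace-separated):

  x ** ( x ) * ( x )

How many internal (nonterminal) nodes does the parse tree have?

19

[E [E [T [F [P x]]]] ** [T [F [P ( [E [T [F [P x]]]] )]] * [T [F [P ( [E [T [F [P x]]]] )]]]]]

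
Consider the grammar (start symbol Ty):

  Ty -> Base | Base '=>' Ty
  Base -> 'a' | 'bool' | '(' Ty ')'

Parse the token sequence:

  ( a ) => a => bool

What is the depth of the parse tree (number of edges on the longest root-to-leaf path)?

[Ty [Base ( [Ty [Base a]] )] => [Ty [Base a] => [Ty [Base bool]]]]

4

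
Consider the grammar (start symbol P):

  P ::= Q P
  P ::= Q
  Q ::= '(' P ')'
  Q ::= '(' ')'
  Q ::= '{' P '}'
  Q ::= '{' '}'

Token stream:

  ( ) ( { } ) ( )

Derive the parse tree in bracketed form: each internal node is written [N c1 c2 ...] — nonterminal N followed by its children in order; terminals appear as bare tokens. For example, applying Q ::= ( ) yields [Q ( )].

P
Q P
( ) P
( ) Q P
( ) ( P ) P
( ) ( Q ) P
( ) ( { } ) P
( ) ( { } ) Q
( ) ( { } ) ( )

[P [Q ( )] [P [Q ( [P [Q { }]] )] [P [Q ( )]]]]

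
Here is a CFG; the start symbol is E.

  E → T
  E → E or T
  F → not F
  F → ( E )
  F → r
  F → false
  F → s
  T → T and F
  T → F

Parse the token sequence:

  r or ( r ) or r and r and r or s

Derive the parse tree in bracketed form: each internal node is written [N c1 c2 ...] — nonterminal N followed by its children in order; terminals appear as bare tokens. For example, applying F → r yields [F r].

E
E or T
E or T or T
E or T or T or T
T or T or T or T
F or T or T or T
r or T or T or T
r or F or T or T
r or ( E ) or T or T
r or ( T ) or T or T
r or ( F ) or T or T
r or ( r ) or T or T
r or ( r ) or T and F or T
r or ( r ) or T and F and F or T
r or ( r ) or F and F and F or T
r or ( r ) or r and F and F or T
r or ( r ) or r and r and F or T
r or ( r ) or r and r and r or T
r or ( r ) or r and r and r or F
r or ( r ) or r and r and r or s

[E [E [E [E [T [F r]]] or [T [F ( [E [T [F r]]] )]]] or [T [T [T [F r]] and [F r]] and [F r]]] or [T [F s]]]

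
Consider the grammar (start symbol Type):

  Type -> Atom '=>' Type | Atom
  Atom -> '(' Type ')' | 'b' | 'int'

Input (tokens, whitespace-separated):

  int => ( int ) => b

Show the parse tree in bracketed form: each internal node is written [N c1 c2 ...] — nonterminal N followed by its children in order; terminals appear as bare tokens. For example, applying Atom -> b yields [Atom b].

[Type [Atom int] => [Type [Atom ( [Type [Atom int]] )] => [Type [Atom b]]]]

Type
Atom => Type
int => Type
int => Atom => Type
int => ( Type ) => Type
int => ( Atom ) => Type
int => ( int ) => Type
int => ( int ) => Atom
int => ( int ) => b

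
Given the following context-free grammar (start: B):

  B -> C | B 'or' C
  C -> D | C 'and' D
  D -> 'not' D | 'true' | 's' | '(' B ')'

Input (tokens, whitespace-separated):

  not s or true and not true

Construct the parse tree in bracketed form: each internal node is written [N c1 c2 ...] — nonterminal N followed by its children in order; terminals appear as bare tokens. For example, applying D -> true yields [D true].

B
B or C
C or C
D or C
not D or C
not s or C
not s or C and D
not s or D and D
not s or true and D
not s or true and not D
not s or true and not true

[B [B [C [D not [D s]]]] or [C [C [D true]] and [D not [D true]]]]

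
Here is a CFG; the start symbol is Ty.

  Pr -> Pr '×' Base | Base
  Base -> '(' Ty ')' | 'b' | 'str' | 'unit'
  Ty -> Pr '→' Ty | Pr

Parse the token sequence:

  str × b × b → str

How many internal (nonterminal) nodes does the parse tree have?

10

[Ty [Pr [Pr [Pr [Base str]] × [Base b]] × [Base b]] → [Ty [Pr [Base str]]]]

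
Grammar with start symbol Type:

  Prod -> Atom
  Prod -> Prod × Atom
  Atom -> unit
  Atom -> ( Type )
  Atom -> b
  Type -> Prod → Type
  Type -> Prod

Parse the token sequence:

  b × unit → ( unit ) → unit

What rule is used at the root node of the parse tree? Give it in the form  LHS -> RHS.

Type -> Prod → Type

[Type [Prod [Prod [Atom b]] × [Atom unit]] → [Type [Prod [Atom ( [Type [Prod [Atom unit]]] )]] → [Type [Prod [Atom unit]]]]]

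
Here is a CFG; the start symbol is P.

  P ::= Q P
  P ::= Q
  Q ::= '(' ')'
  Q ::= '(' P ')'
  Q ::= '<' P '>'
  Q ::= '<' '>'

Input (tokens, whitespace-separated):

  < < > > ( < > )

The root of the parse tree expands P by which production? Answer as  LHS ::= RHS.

[P [Q < [P [Q < >]] >] [P [Q ( [P [Q < >]] )]]]

P ::= Q P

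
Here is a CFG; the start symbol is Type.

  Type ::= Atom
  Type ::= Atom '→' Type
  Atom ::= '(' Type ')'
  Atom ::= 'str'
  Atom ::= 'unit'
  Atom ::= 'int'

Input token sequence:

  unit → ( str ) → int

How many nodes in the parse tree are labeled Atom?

4

[Type [Atom unit] → [Type [Atom ( [Type [Atom str]] )] → [Type [Atom int]]]]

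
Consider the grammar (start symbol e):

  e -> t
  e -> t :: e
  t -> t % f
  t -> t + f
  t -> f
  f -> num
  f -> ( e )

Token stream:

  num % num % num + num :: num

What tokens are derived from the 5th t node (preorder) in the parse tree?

num

[e [t [t [t [t [f num]] % [f num]] % [f num]] + [f num]] :: [e [t [f num]]]]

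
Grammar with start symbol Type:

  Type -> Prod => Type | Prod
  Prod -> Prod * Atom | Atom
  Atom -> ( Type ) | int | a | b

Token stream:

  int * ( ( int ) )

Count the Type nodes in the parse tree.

[Type [Prod [Prod [Atom int]] * [Atom ( [Type [Prod [Atom ( [Type [Prod [Atom int]]] )]]] )]]]

3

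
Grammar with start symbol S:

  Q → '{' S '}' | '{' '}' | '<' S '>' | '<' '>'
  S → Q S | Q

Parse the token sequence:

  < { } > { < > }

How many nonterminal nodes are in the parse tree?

8

[S [Q < [S [Q { }]] >] [S [Q { [S [Q < >]] }]]]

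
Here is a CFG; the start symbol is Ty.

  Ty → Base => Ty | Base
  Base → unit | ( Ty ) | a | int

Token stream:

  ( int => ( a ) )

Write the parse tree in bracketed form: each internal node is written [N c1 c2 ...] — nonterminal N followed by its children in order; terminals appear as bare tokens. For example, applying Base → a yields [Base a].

Ty
Base
( Ty )
( Base => Ty )
( int => Ty )
( int => Base )
( int => ( Ty ) )
( int => ( Base ) )
( int => ( a ) )

[Ty [Base ( [Ty [Base int] => [Ty [Base ( [Ty [Base a]] )]]] )]]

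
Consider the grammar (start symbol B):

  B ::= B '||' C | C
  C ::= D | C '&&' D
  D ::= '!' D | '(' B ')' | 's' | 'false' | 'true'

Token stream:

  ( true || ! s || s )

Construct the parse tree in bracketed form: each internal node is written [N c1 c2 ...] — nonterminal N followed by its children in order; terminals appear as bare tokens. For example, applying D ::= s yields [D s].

[B [C [D ( [B [B [B [C [D true]]] || [C [D ! [D s]]]] || [C [D s]]] )]]]

B
C
D
( B )
( B || C )
( B || C || C )
( C || C || C )
( D || C || C )
( true || C || C )
( true || D || C )
( true || ! D || C )
( true || ! s || C )
( true || ! s || D )
( true || ! s || s )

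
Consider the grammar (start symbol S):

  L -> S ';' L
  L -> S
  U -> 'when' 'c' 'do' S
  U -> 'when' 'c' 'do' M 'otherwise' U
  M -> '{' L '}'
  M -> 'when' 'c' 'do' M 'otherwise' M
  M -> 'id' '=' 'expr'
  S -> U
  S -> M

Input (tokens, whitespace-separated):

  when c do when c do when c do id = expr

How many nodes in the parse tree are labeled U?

3

[S [U when c do [S [U when c do [S [U when c do [S [M id = expr]]]]]]]]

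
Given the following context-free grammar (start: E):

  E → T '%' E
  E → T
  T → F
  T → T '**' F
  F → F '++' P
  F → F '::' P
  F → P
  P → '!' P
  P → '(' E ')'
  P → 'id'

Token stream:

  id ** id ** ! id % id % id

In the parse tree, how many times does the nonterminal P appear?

[E [T [T [T [F [P id]]] ** [F [P id]]] ** [F [P ! [P id]]]] % [E [T [F [P id]]] % [E [T [F [P id]]]]]]

6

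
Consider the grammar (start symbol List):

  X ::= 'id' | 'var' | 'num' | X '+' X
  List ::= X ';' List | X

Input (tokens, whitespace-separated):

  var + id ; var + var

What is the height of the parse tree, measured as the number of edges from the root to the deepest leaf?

4

[List [X [X var] + [X id]] ; [List [X [X var] + [X var]]]]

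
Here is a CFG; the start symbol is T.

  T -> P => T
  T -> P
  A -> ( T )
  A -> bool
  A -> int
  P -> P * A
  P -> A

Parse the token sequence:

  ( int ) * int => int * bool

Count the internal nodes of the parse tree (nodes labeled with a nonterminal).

13

[T [P [P [A ( [T [P [A int]]] )]] * [A int]] => [T [P [P [A int]] * [A bool]]]]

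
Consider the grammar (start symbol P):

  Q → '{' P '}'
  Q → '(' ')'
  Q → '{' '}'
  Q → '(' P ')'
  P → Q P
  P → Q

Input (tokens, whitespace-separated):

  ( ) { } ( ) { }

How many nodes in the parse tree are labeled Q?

[P [Q ( )] [P [Q { }] [P [Q ( )] [P [Q { }]]]]]

4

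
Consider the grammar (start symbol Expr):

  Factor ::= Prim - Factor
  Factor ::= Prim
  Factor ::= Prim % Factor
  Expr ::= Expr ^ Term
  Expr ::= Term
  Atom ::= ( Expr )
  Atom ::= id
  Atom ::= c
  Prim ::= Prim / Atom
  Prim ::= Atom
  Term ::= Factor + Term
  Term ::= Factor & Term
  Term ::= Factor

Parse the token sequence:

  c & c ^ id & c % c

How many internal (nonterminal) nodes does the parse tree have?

21

[Expr [Expr [Term [Factor [Prim [Atom c]]] & [Term [Factor [Prim [Atom c]]]]]] ^ [Term [Factor [Prim [Atom id]]] & [Term [Factor [Prim [Atom c]] % [Factor [Prim [Atom c]]]]]]]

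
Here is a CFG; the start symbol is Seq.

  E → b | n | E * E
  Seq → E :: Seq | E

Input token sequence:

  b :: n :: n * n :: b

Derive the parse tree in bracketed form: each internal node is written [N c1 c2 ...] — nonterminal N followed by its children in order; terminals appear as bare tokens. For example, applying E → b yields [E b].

Seq
E :: Seq
b :: Seq
b :: E :: Seq
b :: n :: Seq
b :: n :: E :: Seq
b :: n :: E * E :: Seq
b :: n :: n * E :: Seq
b :: n :: n * n :: Seq
b :: n :: n * n :: E
b :: n :: n * n :: b

[Seq [E b] :: [Seq [E n] :: [Seq [E [E n] * [E n]] :: [Seq [E b]]]]]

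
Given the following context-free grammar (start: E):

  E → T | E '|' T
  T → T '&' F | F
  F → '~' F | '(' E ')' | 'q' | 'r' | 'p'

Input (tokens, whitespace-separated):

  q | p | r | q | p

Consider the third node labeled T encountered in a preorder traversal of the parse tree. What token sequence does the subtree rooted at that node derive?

[E [E [E [E [E [T [F q]]] | [T [F p]]] | [T [F r]]] | [T [F q]]] | [T [F p]]]

r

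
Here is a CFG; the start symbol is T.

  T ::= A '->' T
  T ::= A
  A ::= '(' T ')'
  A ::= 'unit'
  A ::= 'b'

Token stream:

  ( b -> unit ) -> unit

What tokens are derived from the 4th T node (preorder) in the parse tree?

unit

[T [A ( [T [A b] -> [T [A unit]]] )] -> [T [A unit]]]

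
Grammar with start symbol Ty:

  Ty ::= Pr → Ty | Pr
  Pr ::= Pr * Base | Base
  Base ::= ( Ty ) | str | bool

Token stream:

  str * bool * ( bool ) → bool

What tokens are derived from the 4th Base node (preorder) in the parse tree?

bool

[Ty [Pr [Pr [Pr [Base str]] * [Base bool]] * [Base ( [Ty [Pr [Base bool]]] )]] → [Ty [Pr [Base bool]]]]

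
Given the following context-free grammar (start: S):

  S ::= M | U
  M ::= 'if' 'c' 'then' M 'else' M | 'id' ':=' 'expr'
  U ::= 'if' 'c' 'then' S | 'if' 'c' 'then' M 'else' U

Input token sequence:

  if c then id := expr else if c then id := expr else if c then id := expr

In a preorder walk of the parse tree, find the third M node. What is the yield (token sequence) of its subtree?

id := expr

[S [U if c then [M id := expr] else [U if c then [M id := expr] else [U if c then [S [M id := expr]]]]]]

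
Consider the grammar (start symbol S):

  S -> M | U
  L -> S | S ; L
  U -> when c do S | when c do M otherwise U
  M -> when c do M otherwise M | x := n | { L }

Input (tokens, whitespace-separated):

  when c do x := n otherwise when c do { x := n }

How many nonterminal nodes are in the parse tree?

[S [U when c do [M x := n] otherwise [U when c do [S [M { [L [S [M x := n]]] }]]]]]

9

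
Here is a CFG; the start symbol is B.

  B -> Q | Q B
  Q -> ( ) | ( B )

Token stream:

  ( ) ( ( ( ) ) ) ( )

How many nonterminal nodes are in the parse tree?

[B [Q ( )] [B [Q ( [B [Q ( [B [Q ( )]] )]] )] [B [Q ( )]]]]

10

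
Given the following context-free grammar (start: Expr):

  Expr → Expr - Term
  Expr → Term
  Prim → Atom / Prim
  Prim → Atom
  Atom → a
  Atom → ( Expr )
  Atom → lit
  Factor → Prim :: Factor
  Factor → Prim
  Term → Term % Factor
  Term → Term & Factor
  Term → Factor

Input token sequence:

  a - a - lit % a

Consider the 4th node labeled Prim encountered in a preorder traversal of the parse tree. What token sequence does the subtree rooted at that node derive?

[Expr [Expr [Expr [Term [Factor [Prim [Atom a]]]]] - [Term [Factor [Prim [Atom a]]]]] - [Term [Term [Factor [Prim [Atom lit]]]] % [Factor [Prim [Atom a]]]]]

a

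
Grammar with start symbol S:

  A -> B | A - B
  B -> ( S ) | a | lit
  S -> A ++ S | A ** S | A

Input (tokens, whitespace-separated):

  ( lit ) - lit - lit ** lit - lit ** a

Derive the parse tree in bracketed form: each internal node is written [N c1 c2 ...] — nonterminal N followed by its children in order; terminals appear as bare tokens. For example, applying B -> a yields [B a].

[S [A [A [A [B ( [S [A [B lit]]] )]] - [B lit]] - [B lit]] ** [S [A [A [B lit]] - [B lit]] ** [S [A [B a]]]]]

S
A ** S
A - B ** S
A - B - B ** S
B - B - B ** S
( S ) - B - B ** S
( A ) - B - B ** S
( B ) - B - B ** S
( lit ) - B - B ** S
( lit ) - lit - B ** S
( lit ) - lit - lit ** S
( lit ) - lit - lit ** A ** S
( lit ) - lit - lit ** A - B ** S
( lit ) - lit - lit ** B - B ** S
( lit ) - lit - lit ** lit - B ** S
( lit ) - lit - lit ** lit - lit ** S
( lit ) - lit - lit ** lit - lit ** A
( lit ) - lit - lit ** lit - lit ** B
( lit ) - lit - lit ** lit - lit ** a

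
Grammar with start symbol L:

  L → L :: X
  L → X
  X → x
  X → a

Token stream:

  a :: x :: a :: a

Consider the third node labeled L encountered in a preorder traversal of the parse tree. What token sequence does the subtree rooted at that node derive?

[L [L [L [L [X a]] :: [X x]] :: [X a]] :: [X a]]

a :: x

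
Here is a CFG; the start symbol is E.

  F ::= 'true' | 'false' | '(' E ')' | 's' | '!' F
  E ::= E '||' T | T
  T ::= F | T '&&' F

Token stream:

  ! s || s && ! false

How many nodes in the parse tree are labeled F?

5

[E [E [T [F ! [F s]]]] || [T [T [F s]] && [F ! [F false]]]]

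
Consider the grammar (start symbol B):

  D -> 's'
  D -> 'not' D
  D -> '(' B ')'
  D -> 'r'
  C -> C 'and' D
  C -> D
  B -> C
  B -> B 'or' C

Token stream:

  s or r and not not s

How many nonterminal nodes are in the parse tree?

10

[B [B [C [D s]]] or [C [C [D r]] and [D not [D not [D s]]]]]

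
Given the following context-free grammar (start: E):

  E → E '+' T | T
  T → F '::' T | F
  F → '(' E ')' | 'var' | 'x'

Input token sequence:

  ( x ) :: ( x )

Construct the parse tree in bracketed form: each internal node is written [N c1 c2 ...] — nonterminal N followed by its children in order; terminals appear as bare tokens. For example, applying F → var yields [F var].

[E [T [F ( [E [T [F x]]] )] :: [T [F ( [E [T [F x]]] )]]]]

E
T
F :: T
( E ) :: T
( T ) :: T
( F ) :: T
( x ) :: T
( x ) :: F
( x ) :: ( E )
( x ) :: ( T )
( x ) :: ( F )
( x ) :: ( x )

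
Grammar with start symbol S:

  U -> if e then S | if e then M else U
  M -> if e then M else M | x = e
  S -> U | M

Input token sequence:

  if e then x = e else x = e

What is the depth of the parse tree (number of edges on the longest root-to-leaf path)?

[S [M if e then [M x = e] else [M x = e]]]

3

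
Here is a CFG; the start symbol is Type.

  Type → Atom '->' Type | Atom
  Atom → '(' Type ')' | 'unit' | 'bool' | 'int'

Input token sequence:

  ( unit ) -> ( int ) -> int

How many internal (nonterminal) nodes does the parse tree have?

10

[Type [Atom ( [Type [Atom unit]] )] -> [Type [Atom ( [Type [Atom int]] )] -> [Type [Atom int]]]]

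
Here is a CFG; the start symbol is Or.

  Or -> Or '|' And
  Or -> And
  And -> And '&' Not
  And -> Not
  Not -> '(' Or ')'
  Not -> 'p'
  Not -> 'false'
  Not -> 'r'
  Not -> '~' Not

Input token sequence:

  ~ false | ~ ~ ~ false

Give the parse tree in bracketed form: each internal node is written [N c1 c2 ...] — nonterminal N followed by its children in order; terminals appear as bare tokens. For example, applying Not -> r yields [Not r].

Or
Or | And
And | And
Not | And
~ Not | And
~ false | And
~ false | Not
~ false | ~ Not
~ false | ~ ~ Not
~ false | ~ ~ ~ Not
~ false | ~ ~ ~ false

[Or [Or [And [Not ~ [Not false]]]] | [And [Not ~ [Not ~ [Not ~ [Not false]]]]]]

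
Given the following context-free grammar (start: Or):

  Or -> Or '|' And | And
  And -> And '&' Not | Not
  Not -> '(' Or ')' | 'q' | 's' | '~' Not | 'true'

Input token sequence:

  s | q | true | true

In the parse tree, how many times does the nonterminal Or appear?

4

[Or [Or [Or [Or [And [Not s]]] | [And [Not q]]] | [And [Not true]]] | [And [Not true]]]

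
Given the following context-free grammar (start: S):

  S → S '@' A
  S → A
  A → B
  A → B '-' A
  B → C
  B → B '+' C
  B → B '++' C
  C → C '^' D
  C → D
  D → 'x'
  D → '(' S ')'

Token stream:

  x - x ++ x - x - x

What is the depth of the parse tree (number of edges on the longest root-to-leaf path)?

[S [A [B [C [D x]]] - [A [B [B [C [D x]]] ++ [C [D x]]] - [A [B [C [D x]]] - [A [B [C [D x]]]]]]]]

8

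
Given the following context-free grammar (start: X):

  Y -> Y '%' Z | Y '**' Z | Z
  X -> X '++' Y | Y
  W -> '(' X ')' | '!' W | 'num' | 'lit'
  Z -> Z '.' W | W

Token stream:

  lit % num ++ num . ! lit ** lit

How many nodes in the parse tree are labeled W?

6

[X [X [Y [Y [Z [W lit]]] % [Z [W num]]]] ++ [Y [Y [Z [Z [W num]] . [W ! [W lit]]]] ** [Z [W lit]]]]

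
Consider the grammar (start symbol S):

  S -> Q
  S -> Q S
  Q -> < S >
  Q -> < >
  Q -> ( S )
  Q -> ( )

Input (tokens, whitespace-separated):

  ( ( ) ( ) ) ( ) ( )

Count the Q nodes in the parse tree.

[S [Q ( [S [Q ( )] [S [Q ( )]]] )] [S [Q ( )] [S [Q ( )]]]]

5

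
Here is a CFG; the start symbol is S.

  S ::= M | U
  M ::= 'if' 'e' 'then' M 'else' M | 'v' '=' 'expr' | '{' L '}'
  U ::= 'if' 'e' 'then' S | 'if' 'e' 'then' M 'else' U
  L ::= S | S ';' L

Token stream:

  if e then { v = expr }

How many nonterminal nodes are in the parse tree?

7

[S [U if e then [S [M { [L [S [M v = expr]]] }]]]]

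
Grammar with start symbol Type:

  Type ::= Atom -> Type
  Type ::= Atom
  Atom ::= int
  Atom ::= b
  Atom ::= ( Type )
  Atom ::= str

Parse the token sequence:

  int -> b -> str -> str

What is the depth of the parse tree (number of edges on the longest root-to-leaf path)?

5

[Type [Atom int] -> [Type [Atom b] -> [Type [Atom str] -> [Type [Atom str]]]]]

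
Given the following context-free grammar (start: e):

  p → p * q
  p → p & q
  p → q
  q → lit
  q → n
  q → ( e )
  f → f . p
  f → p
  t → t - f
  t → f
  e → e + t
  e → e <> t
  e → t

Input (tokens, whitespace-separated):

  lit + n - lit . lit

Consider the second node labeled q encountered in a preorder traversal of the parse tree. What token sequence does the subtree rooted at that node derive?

[e [e [t [f [p [q lit]]]]] + [t [t [f [p [q n]]]] - [f [f [p [q lit]]] . [p [q lit]]]]]

n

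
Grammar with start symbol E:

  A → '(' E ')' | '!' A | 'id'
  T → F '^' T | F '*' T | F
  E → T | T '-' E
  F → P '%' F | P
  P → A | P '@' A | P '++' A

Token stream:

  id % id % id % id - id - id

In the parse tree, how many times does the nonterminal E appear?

3

[E [T [F [P [A id]] % [F [P [A id]] % [F [P [A id]] % [F [P [A id]]]]]]] - [E [T [F [P [A id]]]] - [E [T [F [P [A id]]]]]]]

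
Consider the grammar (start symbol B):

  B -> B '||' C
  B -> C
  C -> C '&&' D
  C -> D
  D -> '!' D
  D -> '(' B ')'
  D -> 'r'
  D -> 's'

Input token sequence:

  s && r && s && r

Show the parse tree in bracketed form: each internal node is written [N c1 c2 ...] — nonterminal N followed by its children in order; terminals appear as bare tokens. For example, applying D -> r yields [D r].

[B [C [C [C [C [D s]] && [D r]] && [D s]] && [D r]]]

B
C
C && D
C && D && D
C && D && D && D
D && D && D && D
s && D && D && D
s && r && D && D
s && r && s && D
s && r && s && r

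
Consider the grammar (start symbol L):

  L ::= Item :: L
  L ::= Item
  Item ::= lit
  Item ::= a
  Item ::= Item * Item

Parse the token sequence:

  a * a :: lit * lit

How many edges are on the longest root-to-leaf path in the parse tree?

[L [Item [Item a] * [Item a]] :: [L [Item [Item lit] * [Item lit]]]]

4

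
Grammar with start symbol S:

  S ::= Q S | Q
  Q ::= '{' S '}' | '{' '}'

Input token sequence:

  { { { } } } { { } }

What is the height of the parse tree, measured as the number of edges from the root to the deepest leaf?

6

[S [Q { [S [Q { [S [Q { }]] }]] }] [S [Q { [S [Q { }]] }]]]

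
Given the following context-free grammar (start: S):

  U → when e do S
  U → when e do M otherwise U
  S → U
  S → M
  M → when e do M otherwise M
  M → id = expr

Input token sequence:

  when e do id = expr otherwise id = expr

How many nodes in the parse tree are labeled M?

[S [M when e do [M id = expr] otherwise [M id = expr]]]

3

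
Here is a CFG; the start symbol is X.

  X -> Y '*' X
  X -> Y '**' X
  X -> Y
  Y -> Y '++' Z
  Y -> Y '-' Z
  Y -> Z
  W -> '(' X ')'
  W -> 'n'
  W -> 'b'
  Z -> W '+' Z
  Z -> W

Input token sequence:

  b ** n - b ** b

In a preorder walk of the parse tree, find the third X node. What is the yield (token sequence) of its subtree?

[X [Y [Z [W b]]] ** [X [Y [Y [Z [W n]]] - [Z [W b]]] ** [X [Y [Z [W b]]]]]]

b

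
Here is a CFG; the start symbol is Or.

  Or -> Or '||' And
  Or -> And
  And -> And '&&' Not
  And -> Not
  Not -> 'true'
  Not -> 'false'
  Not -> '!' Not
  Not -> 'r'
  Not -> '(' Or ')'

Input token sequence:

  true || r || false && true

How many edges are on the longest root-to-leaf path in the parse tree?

[Or [Or [Or [And [Not true]]] || [And [Not r]]] || [And [And [Not false]] && [Not true]]]

5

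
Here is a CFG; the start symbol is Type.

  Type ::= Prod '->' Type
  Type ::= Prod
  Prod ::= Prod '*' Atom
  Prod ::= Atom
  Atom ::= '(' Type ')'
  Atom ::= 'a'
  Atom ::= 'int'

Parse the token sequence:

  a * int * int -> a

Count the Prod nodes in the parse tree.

[Type [Prod [Prod [Prod [Atom a]] * [Atom int]] * [Atom int]] -> [Type [Prod [Atom a]]]]

4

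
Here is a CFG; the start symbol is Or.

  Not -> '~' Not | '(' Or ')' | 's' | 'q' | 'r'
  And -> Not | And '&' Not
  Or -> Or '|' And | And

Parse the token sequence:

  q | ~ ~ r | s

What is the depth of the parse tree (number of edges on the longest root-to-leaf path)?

[Or [Or [Or [And [Not q]]] | [And [Not ~ [Not ~ [Not r]]]]] | [And [Not s]]]

6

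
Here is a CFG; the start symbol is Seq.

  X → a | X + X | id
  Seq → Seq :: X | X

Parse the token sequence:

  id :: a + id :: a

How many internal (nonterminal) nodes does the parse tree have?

[Seq [Seq [Seq [X id]] :: [X [X a] + [X id]]] :: [X a]]

8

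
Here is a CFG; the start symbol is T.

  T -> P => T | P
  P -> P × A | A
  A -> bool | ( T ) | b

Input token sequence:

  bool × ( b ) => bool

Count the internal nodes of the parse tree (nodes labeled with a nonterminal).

11

[T [P [P [A bool]] × [A ( [T [P [A b]]] )]] => [T [P [A bool]]]]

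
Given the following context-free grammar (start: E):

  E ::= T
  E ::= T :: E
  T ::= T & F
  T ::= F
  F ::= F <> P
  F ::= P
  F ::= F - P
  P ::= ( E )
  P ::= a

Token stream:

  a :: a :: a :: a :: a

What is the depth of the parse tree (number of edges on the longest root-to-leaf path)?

8

[E [T [F [P a]]] :: [E [T [F [P a]]] :: [E [T [F [P a]]] :: [E [T [F [P a]]] :: [E [T [F [P a]]]]]]]]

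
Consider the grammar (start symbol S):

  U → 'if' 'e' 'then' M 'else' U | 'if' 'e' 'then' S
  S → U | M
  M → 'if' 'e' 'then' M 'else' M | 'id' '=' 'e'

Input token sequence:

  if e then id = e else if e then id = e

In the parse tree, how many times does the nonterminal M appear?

[S [U if e then [M id = e] else [U if e then [S [M id = e]]]]]

2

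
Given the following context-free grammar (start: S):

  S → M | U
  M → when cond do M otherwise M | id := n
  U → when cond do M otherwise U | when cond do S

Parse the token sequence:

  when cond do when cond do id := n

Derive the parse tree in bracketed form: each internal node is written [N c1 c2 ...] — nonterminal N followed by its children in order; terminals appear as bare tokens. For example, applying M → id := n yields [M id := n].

S
U
when cond do S
when cond do U
when cond do when cond do S
when cond do when cond do M
when cond do when cond do id := n

[S [U when cond do [S [U when cond do [S [M id := n]]]]]]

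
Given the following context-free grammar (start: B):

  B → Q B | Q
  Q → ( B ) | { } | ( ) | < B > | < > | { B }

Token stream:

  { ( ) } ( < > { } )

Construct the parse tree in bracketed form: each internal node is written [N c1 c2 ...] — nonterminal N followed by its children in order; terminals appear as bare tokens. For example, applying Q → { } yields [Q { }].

[B [Q { [B [Q ( )]] }] [B [Q ( [B [Q < >] [B [Q { }]]] )]]]

B
Q B
{ B } B
{ Q } B
{ ( ) } B
{ ( ) } Q
{ ( ) } ( B )
{ ( ) } ( Q B )
{ ( ) } ( < > B )
{ ( ) } ( < > Q )
{ ( ) } ( < > { } )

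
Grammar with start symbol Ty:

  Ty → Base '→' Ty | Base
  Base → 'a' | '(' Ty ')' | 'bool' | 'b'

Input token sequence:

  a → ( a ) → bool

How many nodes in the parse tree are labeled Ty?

4

[Ty [Base a] → [Ty [Base ( [Ty [Base a]] )] → [Ty [Base bool]]]]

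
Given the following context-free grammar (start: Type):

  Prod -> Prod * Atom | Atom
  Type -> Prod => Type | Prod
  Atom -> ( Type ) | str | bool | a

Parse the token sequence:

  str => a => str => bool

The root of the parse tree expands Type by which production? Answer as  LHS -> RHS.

Type -> Prod => Type

[Type [Prod [Atom str]] => [Type [Prod [Atom a]] => [Type [Prod [Atom str]] => [Type [Prod [Atom bool]]]]]]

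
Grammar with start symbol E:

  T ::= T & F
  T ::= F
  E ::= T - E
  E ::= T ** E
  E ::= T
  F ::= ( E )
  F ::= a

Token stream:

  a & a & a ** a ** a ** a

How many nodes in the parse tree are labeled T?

[E [T [T [T [F a]] & [F a]] & [F a]] ** [E [T [F a]] ** [E [T [F a]] ** [E [T [F a]]]]]]

6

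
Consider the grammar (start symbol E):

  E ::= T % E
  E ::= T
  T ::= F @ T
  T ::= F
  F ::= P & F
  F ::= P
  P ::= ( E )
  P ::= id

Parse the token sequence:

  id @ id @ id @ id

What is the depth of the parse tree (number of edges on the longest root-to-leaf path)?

7

[E [T [F [P id]] @ [T [F [P id]] @ [T [F [P id]] @ [T [F [P id]]]]]]]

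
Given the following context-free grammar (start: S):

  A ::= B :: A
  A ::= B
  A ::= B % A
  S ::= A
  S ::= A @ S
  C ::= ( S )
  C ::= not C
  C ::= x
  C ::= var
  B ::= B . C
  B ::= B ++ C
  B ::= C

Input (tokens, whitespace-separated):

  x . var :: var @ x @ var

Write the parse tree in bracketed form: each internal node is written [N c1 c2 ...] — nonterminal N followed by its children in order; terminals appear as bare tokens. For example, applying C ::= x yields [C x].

S
A @ S
B :: A @ S
B . C :: A @ S
C . C :: A @ S
x . C :: A @ S
x . var :: A @ S
x . var :: B @ S
x . var :: C @ S
x . var :: var @ S
x . var :: var @ A @ S
x . var :: var @ B @ S
x . var :: var @ C @ S
x . var :: var @ x @ S
x . var :: var @ x @ A
x . var :: var @ x @ B
x . var :: var @ x @ C
x . var :: var @ x @ var

[S [A [B [B [C x]] . [C var]] :: [A [B [C var]]]] @ [S [A [B [C x]]] @ [S [A [B [C var]]]]]]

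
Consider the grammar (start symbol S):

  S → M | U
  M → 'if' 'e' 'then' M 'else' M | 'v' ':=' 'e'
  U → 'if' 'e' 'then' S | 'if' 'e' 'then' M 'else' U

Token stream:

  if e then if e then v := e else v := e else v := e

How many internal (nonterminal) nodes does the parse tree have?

6

[S [M if e then [M if e then [M v := e] else [M v := e]] else [M v := e]]]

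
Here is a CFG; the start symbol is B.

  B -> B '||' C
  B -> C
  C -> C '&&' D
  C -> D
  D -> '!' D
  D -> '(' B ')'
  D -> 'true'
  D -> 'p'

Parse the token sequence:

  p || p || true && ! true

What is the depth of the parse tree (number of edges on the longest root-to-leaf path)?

5

[B [B [B [C [D p]]] || [C [D p]]] || [C [C [D true]] && [D ! [D true]]]]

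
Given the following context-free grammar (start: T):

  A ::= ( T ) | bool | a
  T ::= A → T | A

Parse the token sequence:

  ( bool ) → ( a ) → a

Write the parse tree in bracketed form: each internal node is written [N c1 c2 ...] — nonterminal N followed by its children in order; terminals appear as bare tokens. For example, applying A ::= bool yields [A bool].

T
A → T
( T ) → T
( A ) → T
( bool ) → T
( bool ) → A → T
( bool ) → ( T ) → T
( bool ) → ( A ) → T
( bool ) → ( a ) → T
( bool ) → ( a ) → A
( bool ) → ( a ) → a

[T [A ( [T [A bool]] )] → [T [A ( [T [A a]] )] → [T [A a]]]]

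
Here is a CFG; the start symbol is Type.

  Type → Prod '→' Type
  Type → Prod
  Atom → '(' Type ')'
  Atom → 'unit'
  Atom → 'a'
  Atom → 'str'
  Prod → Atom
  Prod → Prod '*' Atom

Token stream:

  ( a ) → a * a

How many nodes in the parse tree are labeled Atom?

[Type [Prod [Atom ( [Type [Prod [Atom a]]] )]] → [Type [Prod [Prod [Atom a]] * [Atom a]]]]

4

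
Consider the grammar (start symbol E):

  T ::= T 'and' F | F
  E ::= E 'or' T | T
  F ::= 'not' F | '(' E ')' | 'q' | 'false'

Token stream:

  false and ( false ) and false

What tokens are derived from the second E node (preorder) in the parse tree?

false

[E [T [T [T [F false]] and [F ( [E [T [F false]]] )]] and [F false]]]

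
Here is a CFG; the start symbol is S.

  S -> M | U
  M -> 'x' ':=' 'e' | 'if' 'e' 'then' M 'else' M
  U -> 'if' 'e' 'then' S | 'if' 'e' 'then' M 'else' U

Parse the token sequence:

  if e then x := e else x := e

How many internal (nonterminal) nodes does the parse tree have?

[S [M if e then [M x := e] else [M x := e]]]

4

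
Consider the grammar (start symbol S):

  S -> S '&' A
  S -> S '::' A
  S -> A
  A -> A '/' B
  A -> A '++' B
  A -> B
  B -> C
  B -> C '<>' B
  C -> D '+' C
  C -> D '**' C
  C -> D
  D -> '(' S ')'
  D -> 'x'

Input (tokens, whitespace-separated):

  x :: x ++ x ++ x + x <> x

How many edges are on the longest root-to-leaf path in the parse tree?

7

[S [S [A [B [C [D x]]]]] :: [A [A [A [B [C [D x]]]] ++ [B [C [D x]]]] ++ [B [C [D x] + [C [D x]]] <> [B [C [D x]]]]]]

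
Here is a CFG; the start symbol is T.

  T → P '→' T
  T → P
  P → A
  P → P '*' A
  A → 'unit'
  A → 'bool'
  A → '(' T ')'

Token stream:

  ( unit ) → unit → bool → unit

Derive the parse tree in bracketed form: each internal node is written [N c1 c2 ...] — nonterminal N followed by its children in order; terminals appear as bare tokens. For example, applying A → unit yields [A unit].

[T [P [A ( [T [P [A unit]]] )]] → [T [P [A unit]] → [T [P [A bool]] → [T [P [A unit]]]]]]

T
P → T
A → T
( T ) → T
( P ) → T
( A ) → T
( unit ) → T
( unit ) → P → T
( unit ) → A → T
( unit ) → unit → T
( unit ) → unit → P → T
( unit ) → unit → A → T
( unit ) → unit → bool → T
( unit ) → unit → bool → P
( unit ) → unit → bool → A
( unit ) → unit → bool → unit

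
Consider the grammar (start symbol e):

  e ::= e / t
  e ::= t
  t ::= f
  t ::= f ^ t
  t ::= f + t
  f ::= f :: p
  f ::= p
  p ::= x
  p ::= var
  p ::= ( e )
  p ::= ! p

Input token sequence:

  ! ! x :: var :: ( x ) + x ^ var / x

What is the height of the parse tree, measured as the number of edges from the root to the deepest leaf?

[e [e [t [f [f [f [p ! [p ! [p x]]]] :: [p var]] :: [p ( [e [t [f [p x]]]] )]] + [t [f [p x]] ^ [t [f [p var]]]]]] / [t [f [p x]]]]

9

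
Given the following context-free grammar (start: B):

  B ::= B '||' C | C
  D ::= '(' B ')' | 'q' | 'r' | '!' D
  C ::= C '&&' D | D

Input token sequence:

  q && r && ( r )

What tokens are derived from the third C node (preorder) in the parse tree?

[B [C [C [C [D q]] && [D r]] && [D ( [B [C [D r]]] )]]]

q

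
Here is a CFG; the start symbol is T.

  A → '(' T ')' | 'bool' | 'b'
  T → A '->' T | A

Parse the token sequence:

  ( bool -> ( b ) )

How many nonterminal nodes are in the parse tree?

[T [A ( [T [A bool] -> [T [A ( [T [A b]] )]]] )]]

8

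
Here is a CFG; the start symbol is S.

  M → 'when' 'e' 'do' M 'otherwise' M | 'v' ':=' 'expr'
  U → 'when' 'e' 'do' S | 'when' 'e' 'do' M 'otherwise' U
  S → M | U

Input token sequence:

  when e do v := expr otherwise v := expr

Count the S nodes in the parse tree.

1

[S [M when e do [M v := expr] otherwise [M v := expr]]]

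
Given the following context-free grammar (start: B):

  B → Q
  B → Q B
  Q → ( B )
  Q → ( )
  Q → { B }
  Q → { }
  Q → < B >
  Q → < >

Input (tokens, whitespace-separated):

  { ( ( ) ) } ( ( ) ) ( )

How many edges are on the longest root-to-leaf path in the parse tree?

6

[B [Q { [B [Q ( [B [Q ( )]] )]] }] [B [Q ( [B [Q ( )]] )] [B [Q ( )]]]]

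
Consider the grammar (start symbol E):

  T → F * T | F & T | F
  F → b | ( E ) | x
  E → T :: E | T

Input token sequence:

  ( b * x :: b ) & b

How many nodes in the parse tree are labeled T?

[E [T [F ( [E [T [F b] * [T [F x]]] :: [E [T [F b]]]] )] & [T [F b]]]]

5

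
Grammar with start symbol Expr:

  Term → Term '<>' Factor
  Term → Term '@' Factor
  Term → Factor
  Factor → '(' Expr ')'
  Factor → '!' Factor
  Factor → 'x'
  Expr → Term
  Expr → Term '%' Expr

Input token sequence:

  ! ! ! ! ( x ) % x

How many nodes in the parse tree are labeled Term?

3

[Expr [Term [Factor ! [Factor ! [Factor ! [Factor ! [Factor ( [Expr [Term [Factor x]]] )]]]]]] % [Expr [Term [Factor x]]]]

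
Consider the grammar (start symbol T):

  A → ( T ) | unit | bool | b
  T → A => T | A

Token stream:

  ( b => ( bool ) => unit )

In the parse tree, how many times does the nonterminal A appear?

5

[T [A ( [T [A b] => [T [A ( [T [A bool]] )] => [T [A unit]]]] )]]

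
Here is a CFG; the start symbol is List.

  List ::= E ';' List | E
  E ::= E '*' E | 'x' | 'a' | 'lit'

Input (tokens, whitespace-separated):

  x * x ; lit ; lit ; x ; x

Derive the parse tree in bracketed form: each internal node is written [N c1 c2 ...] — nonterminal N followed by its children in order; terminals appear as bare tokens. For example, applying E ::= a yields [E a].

[List [E [E x] * [E x]] ; [List [E lit] ; [List [E lit] ; [List [E x] ; [List [E x]]]]]]

List
E ; List
E * E ; List
x * E ; List
x * x ; List
x * x ; E ; List
x * x ; lit ; List
x * x ; lit ; E ; List
x * x ; lit ; lit ; List
x * x ; lit ; lit ; E ; List
x * x ; lit ; lit ; x ; List
x * x ; lit ; lit ; x ; E
x * x ; lit ; lit ; x ; x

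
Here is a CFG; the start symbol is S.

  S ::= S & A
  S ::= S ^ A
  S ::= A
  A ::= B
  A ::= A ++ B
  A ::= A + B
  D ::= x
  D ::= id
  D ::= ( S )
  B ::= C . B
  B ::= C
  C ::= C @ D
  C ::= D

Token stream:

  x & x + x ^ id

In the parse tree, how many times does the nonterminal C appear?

4

[S [S [S [A [B [C [D x]]]]] & [A [A [B [C [D x]]]] + [B [C [D x]]]]] ^ [A [B [C [D id]]]]]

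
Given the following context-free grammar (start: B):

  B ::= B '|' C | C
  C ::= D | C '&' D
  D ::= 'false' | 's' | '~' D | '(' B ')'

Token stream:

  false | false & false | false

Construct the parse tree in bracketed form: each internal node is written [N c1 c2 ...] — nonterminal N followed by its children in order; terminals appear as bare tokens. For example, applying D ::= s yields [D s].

B
B | C
B | C | C
C | C | C
D | C | C
false | C | C
false | C & D | C
false | D & D | C
false | false & D | C
false | false & false | C
false | false & false | D
false | false & false | false

[B [B [B [C [D false]]] | [C [C [D false]] & [D false]]] | [C [D false]]]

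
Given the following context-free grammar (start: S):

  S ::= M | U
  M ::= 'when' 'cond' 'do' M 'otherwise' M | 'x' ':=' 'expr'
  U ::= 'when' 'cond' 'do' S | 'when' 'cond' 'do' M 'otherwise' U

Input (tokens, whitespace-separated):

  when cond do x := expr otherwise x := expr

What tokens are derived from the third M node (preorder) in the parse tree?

[S [M when cond do [M x := expr] otherwise [M x := expr]]]

x := expr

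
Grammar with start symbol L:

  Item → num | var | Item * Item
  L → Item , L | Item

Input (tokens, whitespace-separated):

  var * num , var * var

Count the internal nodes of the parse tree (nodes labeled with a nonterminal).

[L [Item [Item var] * [Item num]] , [L [Item [Item var] * [Item var]]]]

8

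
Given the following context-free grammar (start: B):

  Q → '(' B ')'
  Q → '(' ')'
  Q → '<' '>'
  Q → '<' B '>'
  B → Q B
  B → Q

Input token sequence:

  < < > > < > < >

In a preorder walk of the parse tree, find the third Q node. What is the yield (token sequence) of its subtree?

< >

[B [Q < [B [Q < >]] >] [B [Q < >] [B [Q < >]]]]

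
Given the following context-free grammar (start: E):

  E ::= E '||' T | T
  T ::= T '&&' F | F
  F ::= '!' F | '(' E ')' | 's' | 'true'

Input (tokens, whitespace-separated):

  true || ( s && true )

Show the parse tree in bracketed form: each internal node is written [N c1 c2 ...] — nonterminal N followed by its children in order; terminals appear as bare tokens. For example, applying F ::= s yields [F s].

[E [E [T [F true]]] || [T [F ( [E [T [T [F s]] && [F true]]] )]]]

E
E || T
T || T
F || T
true || T
true || F
true || ( E )
true || ( T )
true || ( T && F )
true || ( F && F )
true || ( s && F )
true || ( s && true )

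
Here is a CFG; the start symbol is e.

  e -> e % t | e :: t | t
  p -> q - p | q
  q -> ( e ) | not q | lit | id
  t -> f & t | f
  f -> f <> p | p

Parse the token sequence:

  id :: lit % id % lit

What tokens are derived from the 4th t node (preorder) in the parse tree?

lit

[e [e [e [e [t [f [p [q id]]]]] :: [t [f [p [q lit]]]]] % [t [f [p [q id]]]]] % [t [f [p [q lit]]]]]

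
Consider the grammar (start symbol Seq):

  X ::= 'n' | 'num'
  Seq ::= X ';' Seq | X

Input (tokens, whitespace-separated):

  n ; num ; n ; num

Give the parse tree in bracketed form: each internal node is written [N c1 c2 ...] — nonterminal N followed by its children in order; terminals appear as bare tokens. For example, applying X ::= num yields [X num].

Seq
X ; Seq
n ; Seq
n ; X ; Seq
n ; num ; Seq
n ; num ; X ; Seq
n ; num ; n ; Seq
n ; num ; n ; X
n ; num ; n ; num

[Seq [X n] ; [Seq [X num] ; [Seq [X n] ; [Seq [X num]]]]]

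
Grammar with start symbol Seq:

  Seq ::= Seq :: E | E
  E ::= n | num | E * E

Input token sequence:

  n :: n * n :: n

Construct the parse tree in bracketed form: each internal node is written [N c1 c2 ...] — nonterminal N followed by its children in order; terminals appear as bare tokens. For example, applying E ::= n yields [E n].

Seq
Seq :: E
Seq :: E :: E
E :: E :: E
n :: E :: E
n :: E * E :: E
n :: n * E :: E
n :: n * n :: E
n :: n * n :: n

[Seq [Seq [Seq [E n]] :: [E [E n] * [E n]]] :: [E n]]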